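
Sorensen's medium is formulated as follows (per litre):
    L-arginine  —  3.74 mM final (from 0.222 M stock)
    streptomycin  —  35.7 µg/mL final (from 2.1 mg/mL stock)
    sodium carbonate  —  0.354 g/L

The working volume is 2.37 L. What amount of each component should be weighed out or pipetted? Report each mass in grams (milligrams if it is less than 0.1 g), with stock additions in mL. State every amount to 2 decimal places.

L-arginine 39.93 mL; streptomycin 40.29 mL; sodium carbonate 0.84 g

Scale factor relative to 1 L: 2.37.
L-arginine: C1V1 = C2V2 → 3.74 mM × 2370 mL ÷ 222 mM = 39.93 mL
streptomycin: C1V1 = C2V2 → 35.7 µg/mL × 2370 mL ÷ 2100 µg/mL = 40.29 mL
sodium carbonate: 0.354 g/L × 2.37 L = 0.84 g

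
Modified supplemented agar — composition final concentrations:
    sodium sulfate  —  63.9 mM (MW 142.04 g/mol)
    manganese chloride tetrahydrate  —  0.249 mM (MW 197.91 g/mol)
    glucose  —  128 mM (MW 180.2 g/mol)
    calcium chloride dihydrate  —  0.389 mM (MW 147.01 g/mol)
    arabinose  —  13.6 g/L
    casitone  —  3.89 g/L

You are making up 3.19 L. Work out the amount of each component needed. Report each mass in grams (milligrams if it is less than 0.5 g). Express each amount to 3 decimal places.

Working volume: 3.19 L.
sodium sulfate: 63.9 mmol/L × 142.04 g/mol × 3.19 L ÷ 1000 = 28.954 g
manganese chloride tetrahydrate: 0.249 mmol/L × 197.91 mg/mmol × 3.19 L = 157.202 mg
glucose: 128 mmol/L × 180.2 g/mol × 3.19 L ÷ 1000 = 73.579 g
calcium chloride dihydrate: 0.389 mmol/L × 147.01 mg/mmol × 3.19 L = 182.426 mg
arabinose: 13.6 g/L × 3.19 L = 43.384 g
casitone: 3.89 g/L × 3.19 L = 12.409 g

sodium sulfate 28.954 g; manganese chloride tetrahydrate 157.202 mg; glucose 73.579 g; calcium chloride dihydrate 182.426 mg; arabinose 43.384 g; casitone 12.409 g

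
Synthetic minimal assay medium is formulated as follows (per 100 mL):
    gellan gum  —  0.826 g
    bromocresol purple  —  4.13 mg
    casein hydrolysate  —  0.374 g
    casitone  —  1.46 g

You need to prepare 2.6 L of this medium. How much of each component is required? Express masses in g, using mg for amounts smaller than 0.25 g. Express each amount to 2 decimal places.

gellan gum 21.48 g; bromocresol purple 107.38 mg; casein hydrolysate 9.72 g; casitone 37.96 g

Scale factor = 2600 mL / 100 mL = 26.
gellan gum: 0.826 g × (2600 mL / 100 mL) = 21.48 g
bromocresol purple: 4.13 mg × (2600 mL / 100 mL) = 107.38 mg
casein hydrolysate: 0.374 g × (2600 mL / 100 mL) = 9.72 g
casitone: 1.46 g × (2600 mL / 100 mL) = 37.96 g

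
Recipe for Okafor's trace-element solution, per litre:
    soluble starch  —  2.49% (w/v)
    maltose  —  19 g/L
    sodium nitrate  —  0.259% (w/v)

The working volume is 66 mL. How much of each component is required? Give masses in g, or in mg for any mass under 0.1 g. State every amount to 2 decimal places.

Scale factor relative to 1 L: 0.066.
soluble starch: 2.49% w/v = 24.9 g/L → 24.9 × 0.066 L = 1.64 g
maltose: 19 g/L × 0.066 L = 1.25 g
sodium nitrate: 0.259% w/v = 2.59 g/L → 2.59 × 0.066 L = 0.17 g

soluble starch 1.64 g; maltose 1.25 g; sodium nitrate 0.17 g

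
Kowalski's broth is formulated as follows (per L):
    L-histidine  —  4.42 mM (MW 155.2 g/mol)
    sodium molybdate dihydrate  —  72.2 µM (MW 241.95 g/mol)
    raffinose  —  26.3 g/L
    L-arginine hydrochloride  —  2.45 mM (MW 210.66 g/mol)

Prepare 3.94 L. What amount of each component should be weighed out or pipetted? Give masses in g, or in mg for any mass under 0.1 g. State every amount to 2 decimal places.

L-histidine 2.70 g; sodium molybdate dihydrate 68.83 mg; raffinose 103.62 g; L-arginine hydrochloride 2.03 g

Working volume: 3.94 L.
L-histidine: 4.42 mmol/L × 155.2 g/mol × 3.94 L ÷ 1000 = 2.70 g
sodium molybdate dihydrate: 72.2 µmol/L × 241.95 g/mol × 3.94 L ÷ 1000 = 68.83 mg
raffinose: 26.3 g/L × 3.94 L = 103.62 g
L-arginine hydrochloride: 2.45 mmol/L × 210.66 g/mol × 3.94 L ÷ 1000 = 2.03 g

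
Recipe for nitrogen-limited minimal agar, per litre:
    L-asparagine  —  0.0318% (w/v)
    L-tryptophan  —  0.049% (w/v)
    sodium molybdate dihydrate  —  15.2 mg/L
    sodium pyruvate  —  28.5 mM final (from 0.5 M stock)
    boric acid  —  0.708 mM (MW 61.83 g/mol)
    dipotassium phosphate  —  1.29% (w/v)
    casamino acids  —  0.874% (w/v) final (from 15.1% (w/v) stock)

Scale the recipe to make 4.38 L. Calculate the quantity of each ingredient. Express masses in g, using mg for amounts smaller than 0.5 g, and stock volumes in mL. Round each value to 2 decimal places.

Working volume: 4.38 L.
L-asparagine: 0.0318 g per 100 mL × 4380 mL ÷ 100 = 1.39 g
L-tryptophan: 0.049% w/v = 0.49 g/L → 0.49 × 4.38 L = 2.15 g
sodium molybdate dihydrate: 15.2 mg/L × 4.38 L = 66.58 mg
sodium pyruvate: V = C2·V2/C1 = 28.5 mM × 4380 mL ÷ 500 mM = 249.66 mL
boric acid: 0.708 mmol/L × 61.83 mg/mmol × 4.38 L = 191.74 mg
dipotassium phosphate: 1.29% w/v = 12.9 g/L → 12.9 × 4.38 L = 56.50 g
casamino acids: V = C2·V2/C1 = 0.874% ÷ 15.1% × 4380 mL = 253.52 mL

L-asparagine 1.39 g; L-tryptophan 2.15 g; sodium molybdate dihydrate 66.58 mg; sodium pyruvate 249.66 mL; boric acid 191.74 mg; dipotassium phosphate 56.50 g; casamino acids 253.52 mL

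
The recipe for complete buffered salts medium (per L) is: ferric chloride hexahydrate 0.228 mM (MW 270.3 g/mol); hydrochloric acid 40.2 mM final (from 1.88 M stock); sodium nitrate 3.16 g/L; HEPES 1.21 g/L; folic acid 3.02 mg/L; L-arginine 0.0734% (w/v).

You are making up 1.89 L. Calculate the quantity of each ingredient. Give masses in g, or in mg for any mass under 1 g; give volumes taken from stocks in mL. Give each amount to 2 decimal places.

ferric chloride hexahydrate 116.48 mg; hydrochloric acid 40.41 mL; sodium nitrate 5.97 g; HEPES 2.29 g; folic acid 5.71 mg; L-arginine 1.39 g

Scale factor relative to 1 L: 1.89.
ferric chloride hexahydrate: 0.228 mmol/L × 270.3 mg/mmol × 1.89 L = 116.48 mg
hydrochloric acid: C1V1 = C2V2 → 40.2 mM × 1890 mL ÷ 1880 mM = 40.41 mL
sodium nitrate: 3.16 g/L × 1.89 L = 5.97 g
HEPES: 1.21 g/L × 1.89 L = 2.29 g
folic acid: 3.02 mg/L × 1.89 L = 5.71 mg
L-arginine: 0.0734 g per 100 mL × 1890 mL ÷ 100 = 1.39 g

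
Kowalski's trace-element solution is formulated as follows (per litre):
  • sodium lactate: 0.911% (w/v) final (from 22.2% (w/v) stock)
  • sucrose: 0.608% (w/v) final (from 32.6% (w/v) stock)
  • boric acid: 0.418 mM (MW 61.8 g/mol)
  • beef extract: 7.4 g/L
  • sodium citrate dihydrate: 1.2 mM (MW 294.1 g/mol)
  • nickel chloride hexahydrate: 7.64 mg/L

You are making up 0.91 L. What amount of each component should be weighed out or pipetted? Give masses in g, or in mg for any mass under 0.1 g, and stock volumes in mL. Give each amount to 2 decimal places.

Scale factor relative to 1 L: 0.91.
sodium lactate: dilute stock: 0.911% ÷ 22.2% × 910 mL = 37.34 mL
sucrose: V = C2·V2/C1 = 0.608% ÷ 32.6% × 910 mL = 16.97 mL
boric acid: 0.418 mmol/L × 61.8 mg/mmol × 0.91 L = 23.51 mg
beef extract: 7.4 g/L × 0.91 L = 6.73 g
sodium citrate dihydrate: 1.2 mmol/L × 294.1 g/mol × 0.91 L ÷ 1000 = 0.32 g
nickel chloride hexahydrate: 7.64 mg/L × 0.91 L = 6.95 mg

sodium lactate 37.34 mL; sucrose 16.97 mL; boric acid 23.51 mg; beef extract 6.73 g; sodium citrate dihydrate 0.32 g; nickel chloride hexahydrate 6.95 mg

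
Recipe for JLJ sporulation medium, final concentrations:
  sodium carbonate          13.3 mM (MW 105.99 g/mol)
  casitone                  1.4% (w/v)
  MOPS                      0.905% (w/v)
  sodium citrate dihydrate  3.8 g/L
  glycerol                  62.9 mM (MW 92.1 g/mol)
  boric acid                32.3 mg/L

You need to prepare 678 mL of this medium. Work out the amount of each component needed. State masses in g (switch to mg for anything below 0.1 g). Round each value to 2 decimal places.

Scale factor relative to 1 L: 0.678.
sodium carbonate: 13.3 mmol/L × 105.99 g/mol × 0.678 L ÷ 1000 = 0.96 g
casitone: 1.4 g per 100 mL × 678 mL ÷ 100 = 9.49 g
MOPS: 0.905 g per 100 mL × 678 mL ÷ 100 = 6.14 g
sodium citrate dihydrate: 3.8 g/L × 0.678 L = 2.58 g
glycerol: 62.9 mmol/L × 92.1 g/mol × 0.678 L ÷ 1000 = 3.93 g
boric acid: 32.3 mg/L × 0.678 L = 21.90 mg

sodium carbonate 0.96 g; casitone 9.49 g; MOPS 6.14 g; sodium citrate dihydrate 2.58 g; glycerol 3.93 g; boric acid 21.90 mg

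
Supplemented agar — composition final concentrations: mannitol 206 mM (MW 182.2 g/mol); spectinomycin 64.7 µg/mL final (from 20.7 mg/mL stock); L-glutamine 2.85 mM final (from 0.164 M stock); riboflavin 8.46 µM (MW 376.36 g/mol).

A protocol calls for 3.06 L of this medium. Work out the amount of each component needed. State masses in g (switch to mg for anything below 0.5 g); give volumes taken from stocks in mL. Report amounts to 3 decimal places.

Scale factor relative to 1 L: 3.06.
mannitol: 206 mmol/L × 182.2 g/mol × 3.06 L ÷ 1000 = 114.852 g
spectinomycin: C1V1 = C2V2 → 64.7 µg/mL × 3060 mL ÷ 20700 µg/mL = 9.564 mL
L-glutamine: V = C2·V2/C1 = 2.85 mM × 3060 mL ÷ 164 mM = 53.177 mL
riboflavin: 8.46 µmol/L × 376.36 g/mol × 3.06 L ÷ 1000 = 9.743 mg

mannitol 114.852 g; spectinomycin 9.564 mL; L-glutamine 53.177 mL; riboflavin 9.743 mg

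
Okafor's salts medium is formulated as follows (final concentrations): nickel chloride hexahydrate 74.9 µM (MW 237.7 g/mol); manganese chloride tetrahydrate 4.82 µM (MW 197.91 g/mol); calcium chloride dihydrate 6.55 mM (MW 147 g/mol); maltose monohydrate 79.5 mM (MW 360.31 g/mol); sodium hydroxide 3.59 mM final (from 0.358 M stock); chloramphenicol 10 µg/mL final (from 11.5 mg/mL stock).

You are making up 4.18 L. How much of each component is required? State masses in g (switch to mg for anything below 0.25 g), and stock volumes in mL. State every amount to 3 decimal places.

Working volume: 4.18 L.
nickel chloride hexahydrate: 74.9 µmol/L × 237.7 g/mol × 4.18 L ÷ 1000 = 74.420 mg
manganese chloride tetrahydrate: 4.82 µmol/L × 197.91 g/mol × 4.18 L ÷ 1000 = 3.987 mg
calcium chloride dihydrate: 6.55 mmol/L × 147 g/mol × 4.18 L ÷ 1000 = 4.025 g
maltose monohydrate: 79.5 mmol/L × 360.31 g/mol × 4.18 L ÷ 1000 = 119.735 g
sodium hydroxide: dilute stock: 3.59 mM × 4180 mL ÷ 358 mM = 41.917 mL
chloramphenicol: C1V1 = C2V2 → 10 µg/mL × 4180 mL ÷ 11500 µg/mL = 3.635 mL

nickel chloride hexahydrate 74.420 mg; manganese chloride tetrahydrate 3.987 mg; calcium chloride dihydrate 4.025 g; maltose monohydrate 119.735 g; sodium hydroxide 41.917 mL; chloramphenicol 3.635 mL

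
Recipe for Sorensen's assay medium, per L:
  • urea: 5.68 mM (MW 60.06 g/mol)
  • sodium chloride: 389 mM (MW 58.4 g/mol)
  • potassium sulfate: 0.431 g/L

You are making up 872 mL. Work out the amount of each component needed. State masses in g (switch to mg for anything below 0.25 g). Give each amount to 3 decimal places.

Scale factor relative to 1 L: 0.872.
urea: 5.68 mmol/L × 60.06 g/mol × 0.872 L ÷ 1000 = 0.297 g
sodium chloride: 389 mmol/L × 58.4 g/mol × 0.872 L ÷ 1000 = 19.810 g
potassium sulfate: 0.431 g/L × 0.872 L = 0.376 g

urea 0.297 g; sodium chloride 19.810 g; potassium sulfate 0.376 g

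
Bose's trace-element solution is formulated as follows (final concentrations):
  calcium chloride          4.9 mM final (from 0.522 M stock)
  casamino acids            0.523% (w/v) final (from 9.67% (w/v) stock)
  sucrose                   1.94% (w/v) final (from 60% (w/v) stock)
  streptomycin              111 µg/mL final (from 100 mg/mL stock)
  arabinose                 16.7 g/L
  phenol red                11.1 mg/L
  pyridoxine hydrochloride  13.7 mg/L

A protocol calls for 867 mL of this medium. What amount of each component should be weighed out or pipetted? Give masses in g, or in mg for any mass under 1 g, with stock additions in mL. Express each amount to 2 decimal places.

calcium chloride 8.14 mL; casamino acids 46.89 mL; sucrose 28.03 mL; streptomycin 0.96 mL; arabinose 14.48 g; phenol red 9.62 mg; pyridoxine hydrochloride 11.88 mg

Target volume = 867 mL = 0.867 L.
calcium chloride: C1V1 = C2V2 → 4.9 mM × 867 mL ÷ 522 mM = 8.14 mL
casamino acids: C1V1 = C2V2 → 0.523% ÷ 9.67% × 867 mL = 46.89 mL
sucrose: V = C2·V2/C1 = 1.94% ÷ 60% × 867 mL = 28.03 mL
streptomycin: dilute stock: 111 µg/mL × 867 mL ÷ 100000 µg/mL = 0.96 mL
arabinose: 16.7 g/L × 0.867 L = 14.48 g
phenol red: 11.1 mg/L × 0.867 L = 9.62 mg
pyridoxine hydrochloride: 13.7 mg/L × 0.867 L = 11.88 mg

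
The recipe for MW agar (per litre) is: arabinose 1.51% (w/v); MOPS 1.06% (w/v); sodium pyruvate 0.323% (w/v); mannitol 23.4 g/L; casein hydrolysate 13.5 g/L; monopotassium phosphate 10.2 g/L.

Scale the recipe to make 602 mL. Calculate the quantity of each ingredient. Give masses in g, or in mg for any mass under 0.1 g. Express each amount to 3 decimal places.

arabinose 9.090 g; MOPS 6.381 g; sodium pyruvate 1.944 g; mannitol 14.087 g; casein hydrolysate 8.127 g; monopotassium phosphate 6.140 g

Scale factor relative to 1 L: 0.602.
arabinose: 1.51 g per 100 mL × 602 mL ÷ 100 = 9.090 g
MOPS: 1.06 g per 100 mL × 602 mL ÷ 100 = 6.381 g
sodium pyruvate: 0.323% w/v = 3.23 g/L → 3.23 × 0.602 L = 1.944 g
mannitol: 23.4 g/L × 0.602 L = 14.087 g
casein hydrolysate: 13.5 g/L × 0.602 L = 8.127 g
monopotassium phosphate: 10.2 g/L × 0.602 L = 6.140 g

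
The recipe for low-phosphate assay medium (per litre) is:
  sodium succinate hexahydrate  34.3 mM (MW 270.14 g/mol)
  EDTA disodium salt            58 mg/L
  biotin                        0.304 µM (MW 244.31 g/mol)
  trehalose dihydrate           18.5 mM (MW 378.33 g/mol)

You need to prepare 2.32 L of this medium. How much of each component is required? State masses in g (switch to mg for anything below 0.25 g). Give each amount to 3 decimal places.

Working volume: 2.32 L.
sodium succinate hexahydrate: 34.3 mmol/L × 270.14 g/mol × 2.32 L ÷ 1000 = 21.497 g
EDTA disodium salt: 58 mg/L × 2.32 L = 134.560 mg
biotin: 0.304 µmol/L × 244.31 g/mol × 2.32 L ÷ 1000 = 0.172 mg
trehalose dihydrate: 18.5 mmol/L × 378.33 g/mol × 2.32 L ÷ 1000 = 16.238 g

sodium succinate hexahydrate 21.497 g; EDTA disodium salt 134.560 mg; biotin 0.172 mg; trehalose dihydrate 16.238 g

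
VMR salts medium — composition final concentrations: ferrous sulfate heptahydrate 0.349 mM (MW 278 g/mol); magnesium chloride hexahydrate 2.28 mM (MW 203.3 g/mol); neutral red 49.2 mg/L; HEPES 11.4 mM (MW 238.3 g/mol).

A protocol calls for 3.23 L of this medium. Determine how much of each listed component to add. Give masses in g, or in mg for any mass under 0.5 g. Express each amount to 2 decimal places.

ferrous sulfate heptahydrate 313.38 mg; magnesium chloride hexahydrate 1.50 g; neutral red 158.92 mg; HEPES 8.77 g

Scale factor relative to 1 L: 3.23.
ferrous sulfate heptahydrate: 0.349 mmol/L × 278 mg/mmol × 3.23 L = 313.38 mg
magnesium chloride hexahydrate: 2.28 mmol/L × 203.3 g/mol × 3.23 L ÷ 1000 = 1.50 g
neutral red: 49.2 mg/L × 3.23 L = 158.92 mg
HEPES: 11.4 mmol/L × 238.3 g/mol × 3.23 L ÷ 1000 = 8.77 g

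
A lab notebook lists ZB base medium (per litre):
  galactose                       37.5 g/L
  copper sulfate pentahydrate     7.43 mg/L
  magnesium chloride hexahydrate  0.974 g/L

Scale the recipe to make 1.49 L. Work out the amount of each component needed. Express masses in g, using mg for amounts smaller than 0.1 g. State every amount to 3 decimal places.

Scale factor relative to 1 L: 1.49.
galactose: 37.5 g/L × 1.49 L = 55.875 g
copper sulfate pentahydrate: 7.43 mg/L × 1.49 L = 11.071 mg
magnesium chloride hexahydrate: 0.974 g/L × 1.49 L = 1.451 g

galactose 55.875 g; copper sulfate pentahydrate 11.071 mg; magnesium chloride hexahydrate 1.451 g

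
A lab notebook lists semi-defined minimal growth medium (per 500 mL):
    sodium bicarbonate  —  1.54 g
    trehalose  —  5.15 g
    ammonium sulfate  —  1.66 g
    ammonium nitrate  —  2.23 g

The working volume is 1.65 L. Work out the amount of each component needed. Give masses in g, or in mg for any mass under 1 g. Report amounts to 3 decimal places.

Scale factor = 1650 mL / 500 mL = 3.3.
sodium bicarbonate: 1.54 g × (1650 mL / 500 mL) = 5.082 g
trehalose: 5.15 g × (1650 mL / 500 mL) = 16.995 g
ammonium sulfate: 1.66 g × (1650 mL / 500 mL) = 5.478 g
ammonium nitrate: 2.23 g × (1650 mL / 500 mL) = 7.359 g

sodium bicarbonate 5.082 g; trehalose 16.995 g; ammonium sulfate 5.478 g; ammonium nitrate 7.359 g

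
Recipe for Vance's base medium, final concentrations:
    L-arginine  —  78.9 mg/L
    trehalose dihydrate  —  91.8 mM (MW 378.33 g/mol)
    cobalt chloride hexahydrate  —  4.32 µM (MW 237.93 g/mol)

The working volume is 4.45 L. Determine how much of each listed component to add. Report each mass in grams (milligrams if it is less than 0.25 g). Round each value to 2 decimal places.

L-arginine 0.35 g; trehalose dihydrate 154.55 g; cobalt chloride hexahydrate 4.57 mg

Working volume: 4.45 L.
L-arginine: 78.9 mg/L × 4.45 L = 351.105 mg = 0.35 g
trehalose dihydrate: 91.8 mmol/L × 378.33 g/mol × 4.45 L ÷ 1000 = 154.55 g
cobalt chloride hexahydrate: 4.32 µmol/L × 237.93 g/mol × 4.45 L ÷ 1000 = 4.57 mg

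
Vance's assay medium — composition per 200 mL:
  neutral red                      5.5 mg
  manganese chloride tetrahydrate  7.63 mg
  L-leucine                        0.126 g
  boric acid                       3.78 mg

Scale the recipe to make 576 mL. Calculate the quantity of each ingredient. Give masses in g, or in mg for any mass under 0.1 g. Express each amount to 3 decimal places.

Scale factor = 576 mL / 200 mL = 2.88.
neutral red: 5.5 mg × (576 mL / 200 mL) = 15.840 mg
manganese chloride tetrahydrate: 7.63 mg × (576 mL / 200 mL) = 21.974 mg
L-leucine: 0.126 g × (576 mL / 200 mL) = 0.363 g
boric acid: 3.78 mg × (576 mL / 200 mL) = 10.886 mg

neutral red 15.840 mg; manganese chloride tetrahydrate 21.974 mg; L-leucine 0.363 g; boric acid 10.886 mg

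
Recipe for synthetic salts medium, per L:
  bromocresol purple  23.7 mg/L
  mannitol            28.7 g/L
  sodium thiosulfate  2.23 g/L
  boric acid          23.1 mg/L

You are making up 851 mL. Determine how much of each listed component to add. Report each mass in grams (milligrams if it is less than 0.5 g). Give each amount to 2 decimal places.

Working volume: 851 mL = 0.851 L.
bromocresol purple: 23.7 mg/L × 0.851 L = 20.17 mg
mannitol: 28.7 g/L × 0.851 L = 24.42 g
sodium thiosulfate: 2.23 g/L × 0.851 L = 1.90 g
boric acid: 23.1 mg/L × 0.851 L = 19.66 mg

bromocresol purple 20.17 mg; mannitol 24.42 g; sodium thiosulfate 1.90 g; boric acid 19.66 mg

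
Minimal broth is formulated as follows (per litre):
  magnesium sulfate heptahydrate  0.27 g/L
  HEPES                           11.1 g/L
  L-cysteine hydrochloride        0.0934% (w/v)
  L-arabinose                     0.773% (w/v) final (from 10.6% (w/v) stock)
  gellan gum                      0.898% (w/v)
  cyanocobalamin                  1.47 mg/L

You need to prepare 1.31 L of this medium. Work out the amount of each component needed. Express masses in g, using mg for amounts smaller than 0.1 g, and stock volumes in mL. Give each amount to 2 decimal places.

magnesium sulfate heptahydrate 0.35 g; HEPES 14.54 g; L-cysteine hydrochloride 1.22 g; L-arabinose 95.53 mL; gellan gum 11.76 g; cyanocobalamin 1.93 mg

Scale factor relative to 1 L: 1.31.
magnesium sulfate heptahydrate: 0.27 g/L × 1.31 L = 0.35 g
HEPES: 11.1 g/L × 1.31 L = 14.54 g
L-cysteine hydrochloride: 0.0934 g per 100 mL × 1310 mL ÷ 100 = 1.22 g
L-arabinose: V = C2·V2/C1 = 0.773% ÷ 10.6% × 1310 mL = 95.53 mL
gellan gum: 0.898% w/v = 8.98 g/L → 8.98 × 1.31 L = 11.76 g
cyanocobalamin: 1.47 mg/L × 1.31 L = 1.93 mg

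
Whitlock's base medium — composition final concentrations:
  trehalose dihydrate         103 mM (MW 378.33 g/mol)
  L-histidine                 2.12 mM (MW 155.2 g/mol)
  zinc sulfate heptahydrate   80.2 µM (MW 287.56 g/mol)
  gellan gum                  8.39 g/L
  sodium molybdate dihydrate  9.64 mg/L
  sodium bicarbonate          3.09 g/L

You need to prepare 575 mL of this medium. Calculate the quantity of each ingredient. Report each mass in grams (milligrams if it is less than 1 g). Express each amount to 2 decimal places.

trehalose dihydrate 22.41 g; L-histidine 189.19 mg; zinc sulfate heptahydrate 13.26 mg; gellan gum 4.82 g; sodium molybdate dihydrate 5.54 mg; sodium bicarbonate 1.78 g

Scale factor relative to 1 L: 0.575.
trehalose dihydrate: 103 mmol/L × 378.33 g/mol × 0.575 L ÷ 1000 = 22.41 g
L-histidine: 2.12 mmol/L × 155.2 mg/mmol × 0.575 L = 189.19 mg
zinc sulfate heptahydrate: 80.2 µmol/L × 287.56 g/mol × 0.575 L ÷ 1000 = 13.26 mg
gellan gum: 8.39 g/L × 0.575 L = 4.82 g
sodium molybdate dihydrate: 9.64 mg/L × 0.575 L = 5.54 mg
sodium bicarbonate: 3.09 g/L × 0.575 L = 1.78 g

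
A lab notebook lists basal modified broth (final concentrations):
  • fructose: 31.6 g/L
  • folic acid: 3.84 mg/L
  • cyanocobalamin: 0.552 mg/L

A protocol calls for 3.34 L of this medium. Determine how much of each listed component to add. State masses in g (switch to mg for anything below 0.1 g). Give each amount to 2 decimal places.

fructose 105.54 g; folic acid 12.83 mg; cyanocobalamin 1.84 mg

Scale factor relative to 1 L: 3.34.
fructose: 31.6 g/L × 3.34 L = 105.54 g
folic acid: 3.84 mg/L × 3.34 L = 12.83 mg
cyanocobalamin: 0.552 mg/L × 3.34 L = 1.84 mg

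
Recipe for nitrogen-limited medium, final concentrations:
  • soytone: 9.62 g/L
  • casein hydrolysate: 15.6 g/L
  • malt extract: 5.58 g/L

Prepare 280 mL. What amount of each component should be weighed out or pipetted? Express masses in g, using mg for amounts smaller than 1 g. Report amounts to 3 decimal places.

Scale factor relative to 1 L: 0.28.
soytone: 9.62 g/L × 0.28 L = 2.694 g
casein hydrolysate: 15.6 g/L × 0.28 L = 4.368 g
malt extract: 5.58 g/L × 0.28 L = 1.562 g

soytone 2.694 g; casein hydrolysate 4.368 g; malt extract 1.562 g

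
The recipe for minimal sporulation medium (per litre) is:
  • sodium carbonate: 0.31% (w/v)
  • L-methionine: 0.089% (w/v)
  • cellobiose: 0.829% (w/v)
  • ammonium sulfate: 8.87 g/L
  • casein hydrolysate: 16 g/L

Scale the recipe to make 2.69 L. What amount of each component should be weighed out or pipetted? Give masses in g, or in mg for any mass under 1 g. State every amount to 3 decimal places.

Working volume: 2.69 L.
sodium carbonate: 0.31% w/v = 3.1 g/L → 3.1 × 2.69 L = 8.339 g
L-methionine: 0.089% w/v = 0.89 g/L → 0.89 × 2.69 L = 2.394 g
cellobiose: 0.829% w/v = 8.29 g/L → 8.29 × 2.69 L = 22.300 g
ammonium sulfate: 8.87 g/L × 2.69 L = 23.860 g
casein hydrolysate: 16 g/L × 2.69 L = 43.040 g

sodium carbonate 8.339 g; L-methionine 2.394 g; cellobiose 22.300 g; ammonium sulfate 23.860 g; casein hydrolysate 43.040 g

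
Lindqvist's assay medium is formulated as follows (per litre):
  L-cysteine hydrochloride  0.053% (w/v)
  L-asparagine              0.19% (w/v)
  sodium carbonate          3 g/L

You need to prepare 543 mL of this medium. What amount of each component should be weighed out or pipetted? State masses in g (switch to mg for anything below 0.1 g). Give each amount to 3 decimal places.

Working volume: 543 mL = 0.543 L.
L-cysteine hydrochloride: 0.053 g per 100 mL × 543 mL ÷ 100 = 0.288 g
L-asparagine: 0.19 g per 100 mL × 543 mL ÷ 100 = 1.032 g
sodium carbonate: 3 g/L × 0.543 L = 1.629 g

L-cysteine hydrochloride 0.288 g; L-asparagine 1.032 g; sodium carbonate 1.629 g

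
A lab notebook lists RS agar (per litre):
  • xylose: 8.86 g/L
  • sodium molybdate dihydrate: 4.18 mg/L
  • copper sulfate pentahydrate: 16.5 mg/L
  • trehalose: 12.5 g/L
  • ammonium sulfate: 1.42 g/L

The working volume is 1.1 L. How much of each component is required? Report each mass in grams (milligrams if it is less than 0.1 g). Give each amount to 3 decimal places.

Working volume: 1.1 L.
xylose: 8.86 g/L × 1.1 L = 9.746 g
sodium molybdate dihydrate: 4.18 mg/L × 1.1 L = 4.598 mg
copper sulfate pentahydrate: 16.5 mg/L × 1.1 L = 18.150 mg
trehalose: 12.5 g/L × 1.1 L = 13.750 g
ammonium sulfate: 1.42 g/L × 1.1 L = 1.562 g

xylose 9.746 g; sodium molybdate dihydrate 4.598 mg; copper sulfate pentahydrate 18.150 mg; trehalose 13.750 g; ammonium sulfate 1.562 g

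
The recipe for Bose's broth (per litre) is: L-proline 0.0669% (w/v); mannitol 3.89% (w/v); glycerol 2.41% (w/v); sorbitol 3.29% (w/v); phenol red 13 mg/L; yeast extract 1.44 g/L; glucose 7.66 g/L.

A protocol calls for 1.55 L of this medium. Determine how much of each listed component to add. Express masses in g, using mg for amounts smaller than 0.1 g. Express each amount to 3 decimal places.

Scale factor relative to 1 L: 1.55.
L-proline: 0.0669% w/v = 0.669 g/L → 0.669 × 1.55 L = 1.037 g
mannitol: 3.89% w/v = 38.9 g/L → 38.9 × 1.55 L = 60.295 g
glycerol: 2.41 g per 100 mL × 1550 mL ÷ 100 = 37.355 g
sorbitol: 3.29 g per 100 mL × 1550 mL ÷ 100 = 50.995 g
phenol red: 13 mg/L × 1.55 L = 20.150 mg
yeast extract: 1.44 g/L × 1.55 L = 2.232 g
glucose: 7.66 g/L × 1.55 L = 11.873 g

L-proline 1.037 g; mannitol 60.295 g; glycerol 37.355 g; sorbitol 50.995 g; phenol red 20.150 mg; yeast extract 2.232 g; glucose 11.873 g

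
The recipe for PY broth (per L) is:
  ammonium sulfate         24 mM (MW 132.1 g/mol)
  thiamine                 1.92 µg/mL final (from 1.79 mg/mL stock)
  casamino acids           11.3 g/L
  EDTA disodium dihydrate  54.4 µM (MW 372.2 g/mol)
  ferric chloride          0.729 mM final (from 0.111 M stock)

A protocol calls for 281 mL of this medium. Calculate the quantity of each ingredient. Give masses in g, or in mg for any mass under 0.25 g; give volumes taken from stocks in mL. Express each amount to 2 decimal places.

ammonium sulfate 0.89 g; thiamine 0.30 mL; casamino acids 3.18 g; EDTA disodium dihydrate 5.69 mg; ferric chloride 1.85 mL

Scale factor relative to 1 L: 0.281.
ammonium sulfate: 24 mmol/L × 132.1 g/mol × 0.281 L ÷ 1000 = 0.89 g
thiamine: C1V1 = C2V2 → 1.92 µg/mL × 281 mL ÷ 1790 µg/mL = 0.30 mL
casamino acids: 11.3 g/L × 0.281 L = 3.18 g
EDTA disodium dihydrate: 54.4 µmol/L × 372.2 g/mol × 0.281 L ÷ 1000 = 5.69 mg
ferric chloride: V = C2·V2/C1 = 0.729 mM × 281 mL ÷ 111 mM = 1.85 mL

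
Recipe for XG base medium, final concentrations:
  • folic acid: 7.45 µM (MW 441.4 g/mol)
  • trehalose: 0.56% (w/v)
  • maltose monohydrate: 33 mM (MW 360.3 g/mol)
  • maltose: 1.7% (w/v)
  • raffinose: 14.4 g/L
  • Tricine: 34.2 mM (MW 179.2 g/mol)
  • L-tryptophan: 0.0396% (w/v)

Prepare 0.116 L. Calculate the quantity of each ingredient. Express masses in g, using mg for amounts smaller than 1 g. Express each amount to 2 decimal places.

folic acid 0.38 mg; trehalose 649.60 mg; maltose monohydrate 1.38 g; maltose 1.97 g; raffinose 1.67 g; Tricine 710.92 mg; L-tryptophan 45.94 mg

Working volume: 0.116 L.
folic acid: 7.45 µmol/L × 441.4 g/mol × 0.116 L ÷ 1000 = 0.38 mg
trehalose: 0.56% w/v = 5.6 g/L → 5.6 × 0.116 L = 0.6496 g = 649.60 mg
maltose monohydrate: 33 mmol/L × 360.3 g/mol × 0.116 L ÷ 1000 = 1.38 g
maltose: 1.7 g per 100 mL × 116 mL ÷ 100 = 1.97 g
raffinose: 14.4 g/L × 0.116 L = 1.67 g
Tricine: 34.2 mmol/L × 179.2 mg/mmol × 0.116 L = 710.92 mg
L-tryptophan: 0.0396% w/v = 0.396 g/L → 0.396 × 0.116 L = 0.045936 g = 45.94 mg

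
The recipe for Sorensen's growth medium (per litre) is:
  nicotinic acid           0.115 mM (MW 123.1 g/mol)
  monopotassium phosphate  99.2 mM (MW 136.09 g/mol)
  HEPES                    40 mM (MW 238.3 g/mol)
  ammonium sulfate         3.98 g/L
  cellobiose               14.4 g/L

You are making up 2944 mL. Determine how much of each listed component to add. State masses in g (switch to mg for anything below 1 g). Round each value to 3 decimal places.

nicotinic acid 41.677 mg; monopotassium phosphate 39.744 g; HEPES 28.062 g; ammonium sulfate 11.717 g; cellobiose 42.394 g

Scale factor relative to 1 L: 2.944.
nicotinic acid: 0.115 mmol/L × 123.1 mg/mmol × 2.944 L = 41.677 mg
monopotassium phosphate: 99.2 mmol/L × 136.09 g/mol × 2.944 L ÷ 1000 = 39.744 g
HEPES: 40 mmol/L × 238.3 g/mol × 2.944 L ÷ 1000 = 28.062 g
ammonium sulfate: 3.98 g/L × 2.944 L = 11.717 g
cellobiose: 14.4 g/L × 2.944 L = 42.394 g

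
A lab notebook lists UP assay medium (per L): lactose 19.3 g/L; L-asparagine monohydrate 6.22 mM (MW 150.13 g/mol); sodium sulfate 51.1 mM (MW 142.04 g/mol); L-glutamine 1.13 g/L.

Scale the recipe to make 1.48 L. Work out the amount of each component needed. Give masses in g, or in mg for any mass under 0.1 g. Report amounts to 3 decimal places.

Working volume: 1.48 L.
lactose: 19.3 g/L × 1.48 L = 28.564 g
L-asparagine monohydrate: 6.22 mmol/L × 150.13 g/mol × 1.48 L ÷ 1000 = 1.382 g
sodium sulfate: 51.1 mmol/L × 142.04 g/mol × 1.48 L ÷ 1000 = 10.742 g
L-glutamine: 1.13 g/L × 1.48 L = 1.672 g

lactose 28.564 g; L-asparagine monohydrate 1.382 g; sodium sulfate 10.742 g; L-glutamine 1.672 g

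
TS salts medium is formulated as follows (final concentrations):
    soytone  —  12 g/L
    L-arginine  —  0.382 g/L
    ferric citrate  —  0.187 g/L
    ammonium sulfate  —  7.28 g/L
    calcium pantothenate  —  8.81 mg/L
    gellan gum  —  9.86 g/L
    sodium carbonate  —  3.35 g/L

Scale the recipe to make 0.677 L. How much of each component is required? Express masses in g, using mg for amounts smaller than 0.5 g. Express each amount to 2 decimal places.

soytone 8.12 g; L-arginine 258.61 mg; ferric citrate 126.60 mg; ammonium sulfate 4.93 g; calcium pantothenate 5.96 mg; gellan gum 6.68 g; sodium carbonate 2.27 g

Working volume: 0.677 L.
soytone: 12 g/L × 0.677 L = 8.12 g
L-arginine: 0.382 g/L × 0.677 L = 0.258614 g = 258.61 mg
ferric citrate: 0.187 g/L × 0.677 L = 0.126599 g = 126.60 mg
ammonium sulfate: 7.28 g/L × 0.677 L = 4.93 g
calcium pantothenate: 8.81 mg/L × 0.677 L = 5.96 mg
gellan gum: 9.86 g/L × 0.677 L = 6.68 g
sodium carbonate: 3.35 g/L × 0.677 L = 2.27 g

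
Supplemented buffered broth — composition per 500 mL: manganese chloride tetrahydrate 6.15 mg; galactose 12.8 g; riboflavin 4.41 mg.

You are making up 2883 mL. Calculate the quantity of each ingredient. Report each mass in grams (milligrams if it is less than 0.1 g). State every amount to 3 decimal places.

Scale factor = 2883 mL / 500 mL = 5.766.
manganese chloride tetrahydrate: 6.15 mg × (2883 mL / 500 mL) = 35.461 mg
galactose: 12.8 g × (2883 mL / 500 mL) = 73.805 g
riboflavin: 4.41 mg × (2883 mL / 500 mL) = 25.428 mg

manganese chloride tetrahydrate 35.461 mg; galactose 73.805 g; riboflavin 25.428 mg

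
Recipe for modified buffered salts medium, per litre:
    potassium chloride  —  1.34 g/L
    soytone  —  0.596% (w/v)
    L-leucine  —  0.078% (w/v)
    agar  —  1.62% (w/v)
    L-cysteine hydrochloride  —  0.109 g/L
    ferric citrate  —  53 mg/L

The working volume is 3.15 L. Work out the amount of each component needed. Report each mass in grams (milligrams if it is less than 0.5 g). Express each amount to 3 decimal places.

potassium chloride 4.221 g; soytone 18.774 g; L-leucine 2.457 g; agar 51.030 g; L-cysteine hydrochloride 343.350 mg; ferric citrate 166.950 mg

Scale factor relative to 1 L: 3.15.
potassium chloride: 1.34 g/L × 3.15 L = 4.221 g
soytone: 0.596% w/v = 5.96 g/L → 5.96 × 3.15 L = 18.774 g
L-leucine: 0.078% w/v = 0.78 g/L → 0.78 × 3.15 L = 2.457 g
agar: 1.62% w/v = 16.2 g/L → 16.2 × 3.15 L = 51.030 g
L-cysteine hydrochloride: 0.109 g/L × 3.15 L = 0.34335 g = 343.350 mg
ferric citrate: 53 mg/L × 3.15 L = 166.950 mg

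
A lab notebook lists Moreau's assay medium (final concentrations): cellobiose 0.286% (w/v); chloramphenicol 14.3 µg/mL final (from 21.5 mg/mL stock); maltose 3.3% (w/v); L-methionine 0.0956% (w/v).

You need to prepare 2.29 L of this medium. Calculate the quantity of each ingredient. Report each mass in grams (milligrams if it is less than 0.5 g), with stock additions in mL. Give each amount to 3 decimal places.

Scale factor relative to 1 L: 2.29.
cellobiose: 0.286% w/v = 2.86 g/L → 2.86 × 2.29 L = 6.549 g
chloramphenicol: V = C2·V2/C1 = 14.3 µg/mL × 2290 mL ÷ 21500 µg/mL = 1.523 mL
maltose: 3.3 g per 100 mL × 2290 mL ÷ 100 = 75.570 g
L-methionine: 0.0956 g per 100 mL × 2290 mL ÷ 100 = 2.189 g

cellobiose 6.549 g; chloramphenicol 1.523 mL; maltose 75.570 g; L-methionine 2.189 g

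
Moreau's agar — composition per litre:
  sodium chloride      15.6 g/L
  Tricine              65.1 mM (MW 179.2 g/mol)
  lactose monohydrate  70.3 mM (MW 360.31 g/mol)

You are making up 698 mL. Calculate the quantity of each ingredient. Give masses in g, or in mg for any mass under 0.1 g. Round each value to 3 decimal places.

Scale factor relative to 1 L: 0.698.
sodium chloride: 15.6 g/L × 0.698 L = 10.889 g
Tricine: 65.1 mmol/L × 179.2 g/mol × 0.698 L ÷ 1000 = 8.143 g
lactose monohydrate: 70.3 mmol/L × 360.31 g/mol × 0.698 L ÷ 1000 = 17.680 g

sodium chloride 10.889 g; Tricine 8.143 g; lactose monohydrate 17.680 g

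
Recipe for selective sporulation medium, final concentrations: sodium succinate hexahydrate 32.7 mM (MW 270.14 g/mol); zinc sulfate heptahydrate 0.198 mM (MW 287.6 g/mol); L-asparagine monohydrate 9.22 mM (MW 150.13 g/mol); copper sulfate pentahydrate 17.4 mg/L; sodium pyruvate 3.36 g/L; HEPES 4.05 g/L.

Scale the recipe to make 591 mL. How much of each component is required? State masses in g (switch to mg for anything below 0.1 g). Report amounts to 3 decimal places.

sodium succinate hexahydrate 5.221 g; zinc sulfate heptahydrate 33.654 mg; L-asparagine monohydrate 0.818 g; copper sulfate pentahydrate 10.283 mg; sodium pyruvate 1.986 g; HEPES 2.394 g

Scale factor relative to 1 L: 0.591.
sodium succinate hexahydrate: 32.7 mmol/L × 270.14 g/mol × 0.591 L ÷ 1000 = 5.221 g
zinc sulfate heptahydrate: 0.198 mmol/L × 287.6 mg/mmol × 0.591 L = 33.654 mg
L-asparagine monohydrate: 9.22 mmol/L × 150.13 g/mol × 0.591 L ÷ 1000 = 0.818 g
copper sulfate pentahydrate: 17.4 mg/L × 0.591 L = 10.283 mg
sodium pyruvate: 3.36 g/L × 0.591 L = 1.986 g
HEPES: 4.05 g/L × 0.591 L = 2.394 g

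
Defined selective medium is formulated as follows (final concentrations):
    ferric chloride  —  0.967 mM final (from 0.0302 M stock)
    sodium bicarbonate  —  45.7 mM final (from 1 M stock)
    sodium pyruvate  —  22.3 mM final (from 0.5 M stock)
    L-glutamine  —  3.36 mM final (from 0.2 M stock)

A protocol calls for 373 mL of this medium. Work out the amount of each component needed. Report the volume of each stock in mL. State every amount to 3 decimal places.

ferric chloride 11.943 mL; sodium bicarbonate 17.046 mL; sodium pyruvate 16.636 mL; L-glutamine 6.266 mL

Scale factor relative to 1 L: 0.373.
ferric chloride: C1V1 = C2V2 → 0.967 mM × 373 mL ÷ 30.2 mM = 11.943 mL
sodium bicarbonate: dilute stock: 45.7 mM × 373 mL ÷ 1000 mM = 17.046 mL
sodium pyruvate: dilute stock: 22.3 mM × 373 mL ÷ 500 mM = 16.636 mL
L-glutamine: C1V1 = C2V2 → 3.36 mM × 373 mL ÷ 200 mM = 6.266 mL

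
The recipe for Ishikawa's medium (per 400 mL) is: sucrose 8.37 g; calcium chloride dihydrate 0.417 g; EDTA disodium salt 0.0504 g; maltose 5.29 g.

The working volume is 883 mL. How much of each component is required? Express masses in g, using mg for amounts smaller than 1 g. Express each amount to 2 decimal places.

Ratio of target to recipe volume: 883 / 400 = 2.2075.
sucrose: 8.37 g × (883 mL / 400 mL) = 18.48 g
calcium chloride dihydrate: 0.417 g × (883 mL / 400 mL) = 0.920527 g = 920.53 mg
EDTA disodium salt: 0.0504 g × (883 mL / 400 mL) = 0.111258 g = 111.26 mg
maltose: 5.29 g × (883 mL / 400 mL) = 11.68 g

sucrose 18.48 g; calcium chloride dihydrate 920.53 mg; EDTA disodium salt 111.26 mg; maltose 11.68 g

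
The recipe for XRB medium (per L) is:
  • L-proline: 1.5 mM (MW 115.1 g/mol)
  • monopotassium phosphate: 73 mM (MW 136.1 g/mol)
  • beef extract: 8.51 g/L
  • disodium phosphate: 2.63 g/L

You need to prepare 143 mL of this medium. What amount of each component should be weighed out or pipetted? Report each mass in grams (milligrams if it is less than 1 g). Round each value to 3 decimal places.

L-proline 24.689 mg; monopotassium phosphate 1.421 g; beef extract 1.217 g; disodium phosphate 376.090 mg

Target volume = 143 mL = 0.143 L.
L-proline: 1.5 mmol/L × 115.1 mg/mmol × 0.143 L = 24.689 mg
monopotassium phosphate: 73 mmol/L × 136.1 g/mol × 0.143 L ÷ 1000 = 1.421 g
beef extract: 8.51 g/L × 0.143 L = 1.217 g
disodium phosphate: 2.63 g/L × 0.143 L = 0.37609 g = 376.090 mg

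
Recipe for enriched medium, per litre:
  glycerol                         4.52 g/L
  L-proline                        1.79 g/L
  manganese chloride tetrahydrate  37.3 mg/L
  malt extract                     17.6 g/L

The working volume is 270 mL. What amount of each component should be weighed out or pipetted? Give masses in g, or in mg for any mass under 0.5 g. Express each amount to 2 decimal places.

Scale factor relative to 1 L: 0.27.
glycerol: 4.52 g/L × 0.27 L = 1.22 g
L-proline: 1.79 g/L × 0.27 L = 0.4833 g = 483.30 mg
manganese chloride tetrahydrate: 37.3 mg/L × 0.27 L = 10.07 mg
malt extract: 17.6 g/L × 0.27 L = 4.75 g

glycerol 1.22 g; L-proline 483.30 mg; manganese chloride tetrahydrate 10.07 mg; malt extract 4.75 g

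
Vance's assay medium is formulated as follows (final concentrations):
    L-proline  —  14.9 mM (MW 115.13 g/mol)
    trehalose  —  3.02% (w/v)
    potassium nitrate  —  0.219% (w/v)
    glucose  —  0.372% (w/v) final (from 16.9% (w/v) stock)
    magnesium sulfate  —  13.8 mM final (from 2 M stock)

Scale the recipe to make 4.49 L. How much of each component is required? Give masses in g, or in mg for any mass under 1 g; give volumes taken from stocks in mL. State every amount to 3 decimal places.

L-proline 7.702 g; trehalose 135.598 g; potassium nitrate 9.833 g; glucose 98.833 mL; magnesium sulfate 30.981 mL

Working volume: 4.49 L.
L-proline: 14.9 mmol/L × 115.13 g/mol × 4.49 L ÷ 1000 = 7.702 g
trehalose: 3.02% w/v = 30.2 g/L → 30.2 × 4.49 L = 135.598 g
potassium nitrate: 0.219% w/v = 2.19 g/L → 2.19 × 4.49 L = 9.833 g
glucose: C1V1 = C2V2 → 0.372% ÷ 16.9% × 4490 mL = 98.833 mL
magnesium sulfate: dilute stock: 13.8 mM × 4490 mL ÷ 2000 mM = 30.981 mL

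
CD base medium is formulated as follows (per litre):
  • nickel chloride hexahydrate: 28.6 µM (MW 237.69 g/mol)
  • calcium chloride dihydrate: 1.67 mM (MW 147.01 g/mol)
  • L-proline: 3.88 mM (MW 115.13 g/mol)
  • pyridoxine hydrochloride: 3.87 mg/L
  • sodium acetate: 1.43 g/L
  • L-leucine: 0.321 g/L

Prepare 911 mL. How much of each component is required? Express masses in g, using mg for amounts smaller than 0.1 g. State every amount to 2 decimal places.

nickel chloride hexahydrate 6.19 mg; calcium chloride dihydrate 0.22 g; L-proline 0.41 g; pyridoxine hydrochloride 3.53 mg; sodium acetate 1.30 g; L-leucine 0.29 g

Working volume: 911 mL = 0.911 L.
nickel chloride hexahydrate: 28.6 µmol/L × 237.69 g/mol × 0.911 L ÷ 1000 = 6.19 mg
calcium chloride dihydrate: 1.67 mmol/L × 147.01 g/mol × 0.911 L ÷ 1000 = 0.22 g
L-proline: 3.88 mmol/L × 115.13 g/mol × 0.911 L ÷ 1000 = 0.41 g
pyridoxine hydrochloride: 3.87 mg/L × 0.911 L = 3.53 mg
sodium acetate: 1.43 g/L × 0.911 L = 1.30 g
L-leucine: 0.321 g/L × 0.911 L = 0.29 g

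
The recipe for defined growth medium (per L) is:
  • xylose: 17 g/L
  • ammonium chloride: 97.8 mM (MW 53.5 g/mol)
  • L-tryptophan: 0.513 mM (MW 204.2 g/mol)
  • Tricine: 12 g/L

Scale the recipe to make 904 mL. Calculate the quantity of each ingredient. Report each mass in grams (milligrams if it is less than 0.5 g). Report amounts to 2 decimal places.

xylose 15.37 g; ammonium chloride 4.73 g; L-tryptophan 94.70 mg; Tricine 10.85 g

Scale factor relative to 1 L: 0.904.
xylose: 17 g/L × 0.904 L = 15.37 g
ammonium chloride: 97.8 mmol/L × 53.5 g/mol × 0.904 L ÷ 1000 = 4.73 g
L-tryptophan: 0.513 mmol/L × 204.2 mg/mmol × 0.904 L = 94.70 mg
Tricine: 12 g/L × 0.904 L = 10.85 g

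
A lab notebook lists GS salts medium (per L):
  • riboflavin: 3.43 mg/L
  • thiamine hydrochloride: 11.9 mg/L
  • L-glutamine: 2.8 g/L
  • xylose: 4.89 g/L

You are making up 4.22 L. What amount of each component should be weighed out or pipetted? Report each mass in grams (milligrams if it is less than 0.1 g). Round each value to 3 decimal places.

riboflavin 14.475 mg; thiamine hydrochloride 50.218 mg; L-glutamine 11.816 g; xylose 20.636 g

Working volume: 4.22 L.
riboflavin: 3.43 mg/L × 4.22 L = 14.475 mg
thiamine hydrochloride: 11.9 mg/L × 4.22 L = 50.218 mg
L-glutamine: 2.8 g/L × 4.22 L = 11.816 g
xylose: 4.89 g/L × 4.22 L = 20.636 g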